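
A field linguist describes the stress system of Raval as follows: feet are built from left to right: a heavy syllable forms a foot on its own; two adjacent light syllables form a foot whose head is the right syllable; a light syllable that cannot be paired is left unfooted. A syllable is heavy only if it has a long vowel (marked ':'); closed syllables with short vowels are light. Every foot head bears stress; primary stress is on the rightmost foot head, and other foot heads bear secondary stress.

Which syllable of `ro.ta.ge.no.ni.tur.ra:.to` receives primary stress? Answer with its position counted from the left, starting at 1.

7

Weights: 1 ro L, 2 ta L, 3 ge L, 4 no L, 5 ni L, 6 tur L, 7 ra: H, 8 to L.
Parse left to right (heavy = foot alone; LL = one foot; stranded L unfooted): (ro.ˈta) (ge.ˈno) (ni.ˈtur) (ˈra:) to.
Foot heads: 2, 4, 6, 7.
Primary stress on the rightmost head = syllable 7.
Primary stress: syllable 7 → ro.ta.ge.no.ni.tur.ˈra:.to.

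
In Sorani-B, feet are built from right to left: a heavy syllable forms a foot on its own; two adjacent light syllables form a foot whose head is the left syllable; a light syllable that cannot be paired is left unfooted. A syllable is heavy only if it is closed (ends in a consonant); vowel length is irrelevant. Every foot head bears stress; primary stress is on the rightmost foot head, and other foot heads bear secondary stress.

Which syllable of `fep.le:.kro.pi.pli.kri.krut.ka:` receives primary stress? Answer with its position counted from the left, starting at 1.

7

Weights: 1 fep H, 2 le: L, 3 kro L, 4 pi L, 5 pli L, 6 kri L, 7 krut H, 8 ka: L.
Parse right to left (heavy = foot alone; LL = one foot; stranded L unfooted): (ˈfep) le: (ˈkro.pi) (ˈpli.kri) (ˈkrut) ka:.
Foot heads: 1, 3, 5, 7.
Primary stress on the rightmost head = syllable 7.
Primary stress: syllable 7 → fep.le:.kro.pi.pli.kri.ˈkrut.ka:.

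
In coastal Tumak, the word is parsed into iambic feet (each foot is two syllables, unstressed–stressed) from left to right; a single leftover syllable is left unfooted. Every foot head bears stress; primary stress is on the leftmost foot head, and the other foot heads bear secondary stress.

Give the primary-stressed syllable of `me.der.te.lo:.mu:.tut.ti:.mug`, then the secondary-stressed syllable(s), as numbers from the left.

Parse left to right into iambic (σˈσ) feet: (me.ˈder) (te.ˈlo:) (mu:.ˈtut) (ti:.ˈmug).
Foot heads (stressed positions): 2, 4, 6, 8.
End Rule Leftmost: primary stress on the leftmost head = syllable 2.
Secondary stress on 4, 6, 8: me.ˈder.te.ˌlo:.mu:.ˌtut.ti:.ˌmug.

primary 2, secondary 4, 6, 8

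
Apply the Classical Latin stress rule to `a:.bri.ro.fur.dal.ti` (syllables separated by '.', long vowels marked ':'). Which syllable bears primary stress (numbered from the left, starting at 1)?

5

Classical Latin: stress the penult if heavy (long vowel or closed), else the antepenult.
Weights: 4 fur H, 5 dal H, 6 ti L.
The penult (syllable 5, dal) is heavy, so it takes stress.
Stress on syllable 5: a:.bri.ro.fur.ˈdal.ti.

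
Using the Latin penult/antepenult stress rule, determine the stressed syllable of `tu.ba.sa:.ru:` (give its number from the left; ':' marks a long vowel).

3

Classical Latin: stress the penult if heavy (long vowel or closed), else the antepenult.
Weights: 2 ba L, 3 sa: H, 4 ru: H.
The penult (syllable 3, sa:) is heavy, so it takes stress.
Stress on syllable 3: tu.ba.ˈsa:.ru:.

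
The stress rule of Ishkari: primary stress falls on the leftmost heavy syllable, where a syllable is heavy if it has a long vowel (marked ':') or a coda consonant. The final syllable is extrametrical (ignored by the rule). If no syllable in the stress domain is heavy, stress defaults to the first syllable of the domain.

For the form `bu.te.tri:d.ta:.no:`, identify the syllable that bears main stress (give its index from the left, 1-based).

3

The final syllable (5, no:) is extrametrical; the stress domain is syllables 1–4.
Weights: 1 bu L, 2 te L, 3 tri:d H, 4 ta: H.
Heavy syllables in the domain: 3, 4. The leftmost is syllable 3 (tri:d).
Primary stress: syllable 3 → bu.te.ˈtri:d.ta:.no:.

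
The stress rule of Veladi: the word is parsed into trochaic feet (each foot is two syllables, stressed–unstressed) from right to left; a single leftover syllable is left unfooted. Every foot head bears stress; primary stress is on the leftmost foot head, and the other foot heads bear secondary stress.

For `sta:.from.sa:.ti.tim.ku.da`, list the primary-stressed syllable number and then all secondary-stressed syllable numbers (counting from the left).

Parse right to left into trochaic (ˈσσ) feet: sta: (ˈfrom.sa:) (ˈti.tim) (ˈku.da). Syllable 1 is left unfooted.
Foot heads (stressed positions): 2, 4, 6.
End Rule Leftmost: primary stress on the leftmost head = syllable 2.
Secondary stress on 4, 6: sta:.ˈfrom.sa:.ˌti.tim.ˌku.da.

primary 2, secondary 4, 6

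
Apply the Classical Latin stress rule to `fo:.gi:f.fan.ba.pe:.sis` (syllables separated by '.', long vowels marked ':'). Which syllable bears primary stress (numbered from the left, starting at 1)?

Classical Latin: stress the penult if heavy (long vowel or closed), else the antepenult.
Weights: 4 ba L, 5 pe: H, 6 sis H.
The penult (syllable 5, pe:) is heavy, so it takes stress.
Stress on syllable 5: fo:.gi:f.fan.ba.ˈpe:.sis.

5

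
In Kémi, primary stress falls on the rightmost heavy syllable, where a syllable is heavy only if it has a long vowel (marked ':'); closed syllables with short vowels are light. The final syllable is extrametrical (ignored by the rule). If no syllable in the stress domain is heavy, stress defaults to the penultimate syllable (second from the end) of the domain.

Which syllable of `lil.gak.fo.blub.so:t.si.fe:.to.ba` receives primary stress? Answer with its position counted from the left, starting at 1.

7

The final syllable (9, ba) is extrametrical; the stress domain is syllables 1–8.
Weights: 1 lil L, 2 gak L, 3 fo L, 4 blub L, 5 so:t H, 6 si L, 7 fe: H, 8 to L.
Heavy syllables in the domain: 5, 7. The rightmost is syllable 7 (fe:).
Primary stress: syllable 7 → lil.gak.fo.blub.so:t.si.ˈfe:.to.ba.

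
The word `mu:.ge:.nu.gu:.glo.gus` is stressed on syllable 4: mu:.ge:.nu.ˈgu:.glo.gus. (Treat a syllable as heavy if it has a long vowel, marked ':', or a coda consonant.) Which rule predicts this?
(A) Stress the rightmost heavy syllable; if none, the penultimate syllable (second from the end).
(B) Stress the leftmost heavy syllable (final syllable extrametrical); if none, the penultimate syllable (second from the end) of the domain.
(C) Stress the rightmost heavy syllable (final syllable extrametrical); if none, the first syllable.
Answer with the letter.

C

Rule A → syllable 6 (observed: 4).
Rule B → syllable 1 (observed: 4).
Rule C → syllable 4 ✓.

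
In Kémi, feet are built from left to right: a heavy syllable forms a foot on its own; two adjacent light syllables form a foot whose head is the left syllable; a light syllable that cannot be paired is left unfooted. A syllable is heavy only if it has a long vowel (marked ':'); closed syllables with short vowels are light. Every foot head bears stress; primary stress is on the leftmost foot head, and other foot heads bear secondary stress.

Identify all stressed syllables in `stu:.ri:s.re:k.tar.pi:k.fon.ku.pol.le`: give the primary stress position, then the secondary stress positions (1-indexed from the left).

primary 1, secondary 2, 3, 5, 6, 8

Weights: 1 stu: H, 2 ri:s H, 3 re:k H, 4 tar L, 5 pi:k H, 6 fon L, 7 ku L, 8 pol L, 9 le L.
Parse left to right (heavy = foot alone; LL = one foot; stranded L unfooted): (ˈstu:) (ˈri:s) (ˈre:k) tar (ˈpi:k) (ˈfon.ku) (ˈpol.le).
Foot heads: 1, 2, 3, 5, 6, 8.
Primary stress on the leftmost head = syllable 1.
Secondary stress on 2, 3, 5, 6, 8: ˈstu:.ˌri:s.ˌre:k.tar.ˌpi:k.ˌfon.ku.ˌpol.le.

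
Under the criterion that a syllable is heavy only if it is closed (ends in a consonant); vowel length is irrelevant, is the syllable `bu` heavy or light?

light

`bu`: short vowel, open (no coda). Open (no coda) → light.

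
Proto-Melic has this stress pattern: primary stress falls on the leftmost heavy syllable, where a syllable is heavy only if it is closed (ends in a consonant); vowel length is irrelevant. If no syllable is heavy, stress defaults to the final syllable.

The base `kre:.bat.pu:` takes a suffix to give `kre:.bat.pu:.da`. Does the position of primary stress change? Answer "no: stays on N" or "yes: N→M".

no: stays on 2

Base `kre:.bat.pu:` (3 syllables):
  Weights: 1 kre: L, 2 bat H, 3 pu: L.
  Heavy syllables in the domain: 2. The leftmost is syllable 2 (bat).
  → primary stress on syllable 2.
Suffixed `kre:.bat.pu:.da` (4 syllables):
  Weights: 1 kre: L, 2 bat H, 3 pu: L, 4 da L.
  Heavy syllables in the domain: 2. The leftmost is syllable 2 (bat).
  → primary stress on syllable 2.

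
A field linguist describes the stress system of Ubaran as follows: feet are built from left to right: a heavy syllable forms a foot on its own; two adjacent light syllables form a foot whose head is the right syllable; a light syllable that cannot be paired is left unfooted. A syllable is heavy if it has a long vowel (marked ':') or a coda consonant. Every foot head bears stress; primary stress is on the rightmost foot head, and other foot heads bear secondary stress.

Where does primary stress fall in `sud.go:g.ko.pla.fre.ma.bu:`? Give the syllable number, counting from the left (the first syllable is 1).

Weights: 1 sud H, 2 go:g H, 3 ko L, 4 pla L, 5 fre L, 6 ma L, 7 bu: H.
Parse left to right (heavy = foot alone; LL = one foot; stranded L unfooted): (ˈsud) (ˈgo:g) (ko.ˈpla) (fre.ˈma) (ˈbu:).
Foot heads: 1, 2, 4, 6, 7.
Primary stress on the rightmost head = syllable 7.
Primary stress: syllable 7 → sud.go:g.ko.pla.fre.ma.ˈbu:.

7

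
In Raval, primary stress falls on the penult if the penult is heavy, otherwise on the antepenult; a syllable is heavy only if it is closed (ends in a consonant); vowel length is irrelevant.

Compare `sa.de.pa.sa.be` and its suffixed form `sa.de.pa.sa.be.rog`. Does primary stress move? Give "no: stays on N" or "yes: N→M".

Base `sa.de.pa.sa.be` (5 syllables):
  Weights: 3 pa L, 4 sa L, 5 be L.
  The penult (syllable 4, sa) is light, so stress falls on the antepenult (syllable 3, pa).
  → primary stress on syllable 3.
Suffixed `sa.de.pa.sa.be.rog` (6 syllables):
  Weights: 4 sa L, 5 be L, 6 rog H.
  The penult (syllable 5, be) is light, so stress falls on the antepenult (syllable 4, sa).
  → primary stress on syllable 4.

yes: 3→4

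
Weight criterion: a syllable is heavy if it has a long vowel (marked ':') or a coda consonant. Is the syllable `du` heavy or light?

`du`: short vowel, open (no coda). Short vowel, open → light.

light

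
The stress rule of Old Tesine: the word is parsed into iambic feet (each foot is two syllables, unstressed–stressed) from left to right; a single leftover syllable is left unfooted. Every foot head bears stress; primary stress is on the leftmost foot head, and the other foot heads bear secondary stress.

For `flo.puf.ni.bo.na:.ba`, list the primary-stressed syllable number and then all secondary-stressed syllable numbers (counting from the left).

primary 2, secondary 4, 6

Parse left to right into iambic (σˈσ) feet: (flo.ˈpuf) (ni.ˈbo) (na:.ˈba).
Foot heads (stressed positions): 2, 4, 6.
End Rule Leftmost: primary stress on the leftmost head = syllable 2.
Secondary stress on 4, 6: flo.ˈpuf.ni.ˌbo.na:.ˌba.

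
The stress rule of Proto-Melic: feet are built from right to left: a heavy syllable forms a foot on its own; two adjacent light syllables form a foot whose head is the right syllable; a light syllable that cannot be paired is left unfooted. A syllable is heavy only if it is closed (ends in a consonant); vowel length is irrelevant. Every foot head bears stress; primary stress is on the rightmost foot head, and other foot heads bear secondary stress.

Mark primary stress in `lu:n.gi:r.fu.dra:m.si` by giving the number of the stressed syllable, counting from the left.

Weights: 1 lu:n H, 2 gi:r H, 3 fu L, 4 dra:m H, 5 si L.
Parse right to left (heavy = foot alone; LL = one foot; stranded L unfooted): (ˈlu:n) (ˈgi:r) fu (ˈdra:m) si.
Foot heads: 1, 2, 4.
Primary stress on the rightmost head = syllable 4.
Primary stress: syllable 4 → lu:n.gi:r.fu.ˈdra:m.si.

4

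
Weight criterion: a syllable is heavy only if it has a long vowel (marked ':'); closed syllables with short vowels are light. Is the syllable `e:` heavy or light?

heavy

`e:`: long vowel, open (no coda). Long vowel → heavy.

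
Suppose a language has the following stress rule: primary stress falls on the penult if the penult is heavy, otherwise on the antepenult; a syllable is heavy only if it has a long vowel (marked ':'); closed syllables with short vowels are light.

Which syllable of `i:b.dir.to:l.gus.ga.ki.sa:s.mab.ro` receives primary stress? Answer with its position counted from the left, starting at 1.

7

Weights: 7 sa:s H, 8 mab L, 9 ro L.
The penult (syllable 8, mab) is light, so stress falls on the antepenult (syllable 7, sa:s).
Primary stress: syllable 7 → i:b.dir.to:l.gus.ga.ki.ˈsa:s.mab.ro.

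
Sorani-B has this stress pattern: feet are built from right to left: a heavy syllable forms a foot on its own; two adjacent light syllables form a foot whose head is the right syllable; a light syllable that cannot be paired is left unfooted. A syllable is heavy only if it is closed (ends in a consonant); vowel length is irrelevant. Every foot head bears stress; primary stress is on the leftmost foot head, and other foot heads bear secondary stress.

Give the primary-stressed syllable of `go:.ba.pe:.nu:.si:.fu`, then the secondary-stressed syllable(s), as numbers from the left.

primary 2, secondary 4, 6

Weights: 1 go: L, 2 ba L, 3 pe: L, 4 nu: L, 5 si: L, 6 fu L.
Parse right to left (heavy = foot alone; LL = one foot; stranded L unfooted): (go:.ˈba) (pe:.ˈnu:) (si:.ˈfu).
Foot heads: 2, 4, 6.
Primary stress on the leftmost head = syllable 2.
Secondary stress on 4, 6: go:.ˈba.pe:.ˌnu:.si:.ˌfu.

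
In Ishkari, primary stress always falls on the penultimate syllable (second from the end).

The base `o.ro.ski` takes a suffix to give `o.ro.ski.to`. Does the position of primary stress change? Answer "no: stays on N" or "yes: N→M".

Base `o.ro.ski` (3 syllables):
  The word has 3 syllables; the penultimate syllable (second from the end) is syllable 2 (ro).
  → primary stress on syllable 2.
Suffixed `o.ro.ski.to` (4 syllables):
  The word has 4 syllables; the penultimate syllable (second from the end) is syllable 3 (ski).
  → primary stress on syllable 3.

yes: 2→3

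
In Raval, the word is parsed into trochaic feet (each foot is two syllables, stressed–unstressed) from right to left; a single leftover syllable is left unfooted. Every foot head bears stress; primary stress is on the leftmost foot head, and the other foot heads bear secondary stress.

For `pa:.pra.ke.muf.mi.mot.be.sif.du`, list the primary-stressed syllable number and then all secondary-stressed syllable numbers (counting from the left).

Parse right to left into trochaic (ˈσσ) feet: pa: (ˈpra.ke) (ˈmuf.mi) (ˈmot.be) (ˈsif.du). Syllable 1 is left unfooted.
Foot heads (stressed positions): 2, 4, 6, 8.
End Rule Leftmost: primary stress on the leftmost head = syllable 2.
Secondary stress on 4, 6, 8: pa:.ˈpra.ke.ˌmuf.mi.ˌmot.be.ˌsif.du.

primary 2, secondary 4, 6, 8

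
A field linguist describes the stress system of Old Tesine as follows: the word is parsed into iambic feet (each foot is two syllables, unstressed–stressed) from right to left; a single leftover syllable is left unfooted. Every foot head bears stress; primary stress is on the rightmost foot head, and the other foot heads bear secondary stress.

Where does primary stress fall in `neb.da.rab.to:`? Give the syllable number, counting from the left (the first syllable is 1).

Parse right to left into iambic (σˈσ) feet: (neb.ˈda) (rab.ˈto:).
Foot heads (stressed positions): 2, 4.
End Rule Rightmost: primary stress on the rightmost head = syllable 4.
Primary stress: syllable 4 → neb.da.rab.ˈto:.

4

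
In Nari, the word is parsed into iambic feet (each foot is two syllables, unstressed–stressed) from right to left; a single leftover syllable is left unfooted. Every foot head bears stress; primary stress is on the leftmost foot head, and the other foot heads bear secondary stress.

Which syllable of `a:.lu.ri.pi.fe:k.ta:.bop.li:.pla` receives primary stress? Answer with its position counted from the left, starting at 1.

3

Parse right to left into iambic (σˈσ) feet: a: (lu.ˈri) (pi.ˈfe:k) (ta:.ˈbop) (li:.ˈpla). Syllable 1 is left unfooted.
Foot heads (stressed positions): 3, 5, 7, 9.
End Rule Leftmost: primary stress on the leftmost head = syllable 3.
Primary stress: syllable 3 → a:.lu.ˈri.pi.fe:k.ta:.bop.li:.pla.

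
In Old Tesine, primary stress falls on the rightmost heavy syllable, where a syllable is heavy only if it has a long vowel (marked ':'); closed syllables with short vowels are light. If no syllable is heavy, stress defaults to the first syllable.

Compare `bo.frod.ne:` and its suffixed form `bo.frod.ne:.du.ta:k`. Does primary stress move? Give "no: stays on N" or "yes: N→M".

yes: 3→5

Base `bo.frod.ne:` (3 syllables):
  Weights: 1 bo L, 2 frod L, 3 ne: H.
  Heavy syllables in the domain: 3. The rightmost is syllable 3 (ne:).
  → primary stress on syllable 3.
Suffixed `bo.frod.ne:.du.ta:k` (5 syllables):
  Weights: 1 bo L, 2 frod L, 3 ne: H, 4 du L, 5 ta:k H.
  Heavy syllables in the domain: 3, 5. The rightmost is syllable 5 (ta:k).
  → primary stress on syllable 5.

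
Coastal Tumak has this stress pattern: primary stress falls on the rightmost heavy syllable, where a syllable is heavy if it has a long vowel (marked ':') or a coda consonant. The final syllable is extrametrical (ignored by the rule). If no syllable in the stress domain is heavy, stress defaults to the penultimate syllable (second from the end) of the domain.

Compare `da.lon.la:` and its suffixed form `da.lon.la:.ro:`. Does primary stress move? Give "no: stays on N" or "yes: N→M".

yes: 2→3

Base `da.lon.la:` (3 syllables):
  The final syllable (3, la:) is extrametrical; the stress domain is syllables 1–2.
  Weights: 1 da L, 2 lon H.
  Heavy syllables in the domain: 2. The rightmost is syllable 2 (lon).
  → primary stress on syllable 2.
Suffixed `da.lon.la:.ro:` (4 syllables):
  The final syllable (4, ro:) is extrametrical; the stress domain is syllables 1–3.
  Weights: 1 da L, 2 lon H, 3 la: H.
  Heavy syllables in the domain: 2, 3. The rightmost is syllable 3 (la:).
  → primary stress on syllable 3.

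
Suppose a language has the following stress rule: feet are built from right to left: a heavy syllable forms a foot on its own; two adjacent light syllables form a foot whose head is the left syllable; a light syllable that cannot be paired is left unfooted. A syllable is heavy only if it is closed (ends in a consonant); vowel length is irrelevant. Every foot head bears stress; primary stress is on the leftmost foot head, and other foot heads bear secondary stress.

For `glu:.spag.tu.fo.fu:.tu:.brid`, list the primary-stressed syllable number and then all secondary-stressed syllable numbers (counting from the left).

Weights: 1 glu: L, 2 spag H, 3 tu L, 4 fo L, 5 fu: L, 6 tu: L, 7 brid H.
Parse right to left (heavy = foot alone; LL = one foot; stranded L unfooted): glu: (ˈspag) (ˈtu.fo) (ˈfu:.tu:) (ˈbrid).
Foot heads: 2, 3, 5, 7.
Primary stress on the leftmost head = syllable 2.
Secondary stress on 3, 5, 7: glu:.ˈspag.ˌtu.fo.ˌfu:.tu:.ˌbrid.

primary 2, secondary 3, 5, 7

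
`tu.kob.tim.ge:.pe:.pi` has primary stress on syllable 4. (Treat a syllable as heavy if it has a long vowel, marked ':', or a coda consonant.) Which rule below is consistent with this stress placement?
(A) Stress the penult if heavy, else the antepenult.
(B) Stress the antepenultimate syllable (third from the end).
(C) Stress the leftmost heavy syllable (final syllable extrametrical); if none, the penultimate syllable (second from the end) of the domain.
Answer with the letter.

Rule A → syllable 5 (observed: 4).
Rule B → syllable 4 ✓.
Rule C → syllable 2 (observed: 4).

B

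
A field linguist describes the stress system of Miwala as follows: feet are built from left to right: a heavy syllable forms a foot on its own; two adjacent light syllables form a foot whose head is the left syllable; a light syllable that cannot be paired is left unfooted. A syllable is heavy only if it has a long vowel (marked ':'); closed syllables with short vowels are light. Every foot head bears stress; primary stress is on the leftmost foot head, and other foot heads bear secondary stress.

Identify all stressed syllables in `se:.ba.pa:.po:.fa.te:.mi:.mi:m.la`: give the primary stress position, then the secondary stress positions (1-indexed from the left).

Weights: 1 se: H, 2 ba L, 3 pa: H, 4 po: H, 5 fa L, 6 te: H, 7 mi: H, 8 mi:m H, 9 la L.
Parse left to right (heavy = foot alone; LL = one foot; stranded L unfooted): (ˈse:) ba (ˈpa:) (ˈpo:) fa (ˈte:) (ˈmi:) (ˈmi:m) la.
Foot heads: 1, 3, 4, 6, 7, 8.
Primary stress on the leftmost head = syllable 1.
Secondary stress on 3, 4, 6, 7, 8: ˈse:.ba.ˌpa:.ˌpo:.fa.ˌte:.ˌmi:.ˌmi:m.la.

primary 1, secondary 3, 4, 6, 7, 8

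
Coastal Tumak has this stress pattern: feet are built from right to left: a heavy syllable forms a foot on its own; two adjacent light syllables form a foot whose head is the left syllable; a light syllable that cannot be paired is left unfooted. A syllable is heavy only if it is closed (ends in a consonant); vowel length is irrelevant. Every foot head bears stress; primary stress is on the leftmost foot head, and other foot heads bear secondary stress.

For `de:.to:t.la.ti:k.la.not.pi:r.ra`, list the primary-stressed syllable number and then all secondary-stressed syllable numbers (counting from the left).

Weights: 1 de: L, 2 to:t H, 3 la L, 4 ti:k H, 5 la L, 6 not H, 7 pi:r H, 8 ra L.
Parse right to left (heavy = foot alone; LL = one foot; stranded L unfooted): de: (ˈto:t) la (ˈti:k) la (ˈnot) (ˈpi:r) ra.
Foot heads: 2, 4, 6, 7.
Primary stress on the leftmost head = syllable 2.
Secondary stress on 4, 6, 7: de:.ˈto:t.la.ˌti:k.la.ˌnot.ˌpi:r.ra.

primary 2, secondary 4, 6, 7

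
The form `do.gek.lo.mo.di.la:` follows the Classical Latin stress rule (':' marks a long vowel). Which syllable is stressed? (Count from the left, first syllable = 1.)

Classical Latin: stress the penult if heavy (long vowel or closed), else the antepenult.
Weights: 4 mo L, 5 di L, 6 la: H.
The penult (syllable 5, di) is light, so stress falls on the antepenult (syllable 4, mo).
Stress on syllable 4: do.gek.lo.ˈmo.di.la:.

4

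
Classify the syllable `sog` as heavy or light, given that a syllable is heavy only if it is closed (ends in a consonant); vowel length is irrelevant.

`sog`: short vowel, closed (coda /g/). Closed (coda /g/) → heavy.

heavy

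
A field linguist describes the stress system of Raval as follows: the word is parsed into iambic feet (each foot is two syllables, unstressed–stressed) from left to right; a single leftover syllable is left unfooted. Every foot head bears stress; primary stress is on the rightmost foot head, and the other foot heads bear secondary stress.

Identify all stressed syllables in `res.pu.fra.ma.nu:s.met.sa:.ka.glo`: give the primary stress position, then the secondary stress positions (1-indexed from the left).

primary 8, secondary 2, 4, 6

Parse left to right into iambic (σˈσ) feet: (res.ˈpu) (fra.ˈma) (nu:s.ˈmet) (sa:.ˈka) glo. Syllable 9 is left unfooted.
Foot heads (stressed positions): 2, 4, 6, 8.
End Rule Rightmost: primary stress on the rightmost head = syllable 8.
Secondary stress on 2, 4, 6: res.ˌpu.fra.ˌma.nu:s.ˌmet.sa:.ˈka.glo.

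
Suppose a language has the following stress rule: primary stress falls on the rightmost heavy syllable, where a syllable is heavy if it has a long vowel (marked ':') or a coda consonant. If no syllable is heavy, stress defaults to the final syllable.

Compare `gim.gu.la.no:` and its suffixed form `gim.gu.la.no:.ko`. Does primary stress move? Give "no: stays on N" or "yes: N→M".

no: stays on 4

Base `gim.gu.la.no:` (4 syllables):
  Weights: 1 gim H, 2 gu L, 3 la L, 4 no: H.
  Heavy syllables in the domain: 1, 4. The rightmost is syllable 4 (no:).
  → primary stress on syllable 4.
Suffixed `gim.gu.la.no:.ko` (5 syllables):
  Weights: 1 gim H, 2 gu L, 3 la L, 4 no: H, 5 ko L.
  Heavy syllables in the domain: 1, 4. The rightmost is syllable 4 (no:).
  → primary stress on syllable 4.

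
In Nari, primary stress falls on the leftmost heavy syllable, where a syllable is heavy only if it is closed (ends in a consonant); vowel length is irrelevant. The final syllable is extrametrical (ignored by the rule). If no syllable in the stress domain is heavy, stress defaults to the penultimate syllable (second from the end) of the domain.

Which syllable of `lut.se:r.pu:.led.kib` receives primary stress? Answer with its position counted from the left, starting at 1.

The final syllable (5, kib) is extrametrical; the stress domain is syllables 1–4.
Weights: 1 lut H, 2 se:r H, 3 pu: L, 4 led H.
Heavy syllables in the domain: 1, 2, 4. The leftmost is syllable 1 (lut).
Primary stress: syllable 1 → ˈlut.se:r.pu:.led.kib.

1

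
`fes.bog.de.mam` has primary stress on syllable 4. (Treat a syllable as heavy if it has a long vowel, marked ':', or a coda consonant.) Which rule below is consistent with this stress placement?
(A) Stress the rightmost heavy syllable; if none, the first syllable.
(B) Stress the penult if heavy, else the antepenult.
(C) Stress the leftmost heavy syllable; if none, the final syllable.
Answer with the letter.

A

Rule A → syllable 4 ✓.
Rule B → syllable 2 (observed: 4).
Rule C → syllable 1 (observed: 4).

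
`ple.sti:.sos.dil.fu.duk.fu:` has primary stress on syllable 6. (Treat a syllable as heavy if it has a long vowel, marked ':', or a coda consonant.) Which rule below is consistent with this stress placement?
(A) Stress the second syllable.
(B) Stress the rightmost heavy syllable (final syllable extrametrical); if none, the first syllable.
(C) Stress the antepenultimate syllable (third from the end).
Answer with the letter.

B

Rule A → syllable 2 (observed: 6).
Rule B → syllable 6 ✓.
Rule C → syllable 5 (observed: 6).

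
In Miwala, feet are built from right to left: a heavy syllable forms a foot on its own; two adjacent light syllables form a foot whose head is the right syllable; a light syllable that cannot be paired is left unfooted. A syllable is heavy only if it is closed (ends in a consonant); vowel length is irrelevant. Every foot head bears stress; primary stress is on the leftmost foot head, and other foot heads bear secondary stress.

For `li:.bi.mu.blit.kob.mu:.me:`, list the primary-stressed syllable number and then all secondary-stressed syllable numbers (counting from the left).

Weights: 1 li: L, 2 bi L, 3 mu L, 4 blit H, 5 kob H, 6 mu: L, 7 me: L.
Parse right to left (heavy = foot alone; LL = one foot; stranded L unfooted): li: (bi.ˈmu) (ˈblit) (ˈkob) (mu:.ˈme:).
Foot heads: 3, 4, 5, 7.
Primary stress on the leftmost head = syllable 3.
Secondary stress on 4, 5, 7: li:.bi.ˈmu.ˌblit.ˌkob.mu:.ˌme:.

primary 3, secondary 4, 5, 7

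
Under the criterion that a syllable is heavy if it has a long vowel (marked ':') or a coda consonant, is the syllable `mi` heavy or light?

light

`mi`: short vowel, open (no coda). Short vowel, open → light.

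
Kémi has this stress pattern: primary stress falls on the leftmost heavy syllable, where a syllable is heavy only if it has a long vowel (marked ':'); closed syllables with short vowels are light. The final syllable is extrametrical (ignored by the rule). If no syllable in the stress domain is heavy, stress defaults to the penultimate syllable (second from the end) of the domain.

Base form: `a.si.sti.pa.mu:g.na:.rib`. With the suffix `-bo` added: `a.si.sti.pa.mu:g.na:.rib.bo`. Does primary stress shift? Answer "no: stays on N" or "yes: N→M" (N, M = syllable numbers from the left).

no: stays on 5

Base `a.si.sti.pa.mu:g.na:.rib` (7 syllables):
  The final syllable (7, rib) is extrametrical; the stress domain is syllables 1–6.
  Weights: 1 a L, 2 si L, 3 sti L, 4 pa L, 5 mu:g H, 6 na: H.
  Heavy syllables in the domain: 5, 6. The leftmost is syllable 5 (mu:g).
  → primary stress on syllable 5.
Suffixed `a.si.sti.pa.mu:g.na:.rib.bo` (8 syllables):
  The final syllable (8, bo) is extrametrical; the stress domain is syllables 1–7.
  Weights: 1 a L, 2 si L, 3 sti L, 4 pa L, 5 mu:g H, 6 na: H, 7 rib L.
  Heavy syllables in the domain: 5, 6. The leftmost is syllable 5 (mu:g).
  → primary stress on syllable 5.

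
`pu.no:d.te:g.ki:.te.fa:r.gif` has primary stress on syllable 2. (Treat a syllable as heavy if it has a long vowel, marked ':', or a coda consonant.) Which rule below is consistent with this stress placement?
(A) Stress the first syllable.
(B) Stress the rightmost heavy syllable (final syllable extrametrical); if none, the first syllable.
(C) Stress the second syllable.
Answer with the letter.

Rule A → syllable 1 (observed: 2).
Rule B → syllable 6 (observed: 2).
Rule C → syllable 2 ✓.

C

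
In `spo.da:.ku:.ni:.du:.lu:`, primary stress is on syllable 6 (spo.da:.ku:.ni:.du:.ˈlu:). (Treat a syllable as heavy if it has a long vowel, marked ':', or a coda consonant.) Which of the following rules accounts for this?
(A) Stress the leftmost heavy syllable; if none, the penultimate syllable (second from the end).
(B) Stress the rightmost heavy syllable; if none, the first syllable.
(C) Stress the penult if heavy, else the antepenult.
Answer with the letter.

B

Rule A → syllable 2 (observed: 6).
Rule B → syllable 6 ✓.
Rule C → syllable 5 (observed: 6).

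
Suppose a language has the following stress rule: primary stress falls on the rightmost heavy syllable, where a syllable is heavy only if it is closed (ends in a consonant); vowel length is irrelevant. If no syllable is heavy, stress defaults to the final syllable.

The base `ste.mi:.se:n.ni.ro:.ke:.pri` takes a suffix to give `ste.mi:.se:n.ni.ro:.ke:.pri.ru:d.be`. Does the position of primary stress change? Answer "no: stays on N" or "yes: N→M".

yes: 3→8

Base `ste.mi:.se:n.ni.ro:.ke:.pri` (7 syllables):
  Weights: 1 ste L, 2 mi: L, 3 se:n H, 4 ni L, 5 ro: L, 6 ke: L, 7 pri L.
  Heavy syllables in the domain: 3. The rightmost is syllable 3 (se:n).
  → primary stress on syllable 3.
Suffixed `ste.mi:.se:n.ni.ro:.ke:.pri.ru:d.be` (9 syllables):
  Weights: 1 ste L, 2 mi: L, 3 se:n H, 4 ni L, 5 ro: L, 6 ke: L, 7 pri L, 8 ru:d H, 9 be L.
  Heavy syllables in the domain: 3, 8. The rightmost is syllable 8 (ru:d).
  → primary stress on syllable 8.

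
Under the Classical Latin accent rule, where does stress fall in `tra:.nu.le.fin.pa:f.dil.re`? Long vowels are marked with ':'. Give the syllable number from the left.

Classical Latin: stress the penult if heavy (long vowel or closed), else the antepenult.
Weights: 5 pa:f H, 6 dil H, 7 re L.
The penult (syllable 6, dil) is heavy, so it takes stress.
Stress on syllable 6: tra:.nu.le.fin.pa:f.ˈdil.re.

6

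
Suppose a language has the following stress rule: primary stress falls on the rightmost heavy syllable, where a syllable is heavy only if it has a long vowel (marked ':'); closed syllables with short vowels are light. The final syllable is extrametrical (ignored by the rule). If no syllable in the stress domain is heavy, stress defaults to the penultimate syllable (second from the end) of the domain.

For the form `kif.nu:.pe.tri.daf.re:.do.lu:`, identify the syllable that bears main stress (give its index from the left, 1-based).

6

The final syllable (8, lu:) is extrametrical; the stress domain is syllables 1–7.
Weights: 1 kif L, 2 nu: H, 3 pe L, 4 tri L, 5 daf L, 6 re: H, 7 do L.
Heavy syllables in the domain: 2, 6. The rightmost is syllable 6 (re:).
Primary stress: syllable 6 → kif.nu:.pe.tri.daf.ˈre:.do.lu:.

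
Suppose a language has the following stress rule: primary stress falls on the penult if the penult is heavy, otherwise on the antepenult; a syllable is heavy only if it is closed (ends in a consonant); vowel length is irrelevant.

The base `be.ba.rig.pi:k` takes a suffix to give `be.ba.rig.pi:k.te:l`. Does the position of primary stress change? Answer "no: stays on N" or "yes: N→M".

Base `be.ba.rig.pi:k` (4 syllables):
  Weights: 2 ba L, 3 rig H, 4 pi:k H.
  The penult (syllable 3, rig) is heavy, so it takes stress.
  → primary stress on syllable 3.
Suffixed `be.ba.rig.pi:k.te:l` (5 syllables):
  Weights: 3 rig H, 4 pi:k H, 5 te:l H.
  The penult (syllable 4, pi:k) is heavy, so it takes stress.
  → primary stress on syllable 4.

yes: 3→4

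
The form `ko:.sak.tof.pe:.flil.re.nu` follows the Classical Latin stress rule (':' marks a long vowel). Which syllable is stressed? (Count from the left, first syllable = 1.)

5

Classical Latin: stress the penult if heavy (long vowel or closed), else the antepenult.
Weights: 5 flil H, 6 re L, 7 nu L.
The penult (syllable 6, re) is light, so stress falls on the antepenult (syllable 5, flil).
Stress on syllable 5: ko:.sak.tof.pe:.ˈflil.re.nu.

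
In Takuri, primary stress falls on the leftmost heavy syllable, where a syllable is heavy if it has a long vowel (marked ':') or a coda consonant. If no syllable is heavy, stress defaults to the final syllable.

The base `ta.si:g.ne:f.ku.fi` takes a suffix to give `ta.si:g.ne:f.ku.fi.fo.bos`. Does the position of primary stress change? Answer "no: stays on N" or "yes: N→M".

no: stays on 2

Base `ta.si:g.ne:f.ku.fi` (5 syllables):
  Weights: 1 ta L, 2 si:g H, 3 ne:f H, 4 ku L, 5 fi L.
  Heavy syllables in the domain: 2, 3. The leftmost is syllable 2 (si:g).
  → primary stress on syllable 2.
Suffixed `ta.si:g.ne:f.ku.fi.fo.bos` (7 syllables):
  Weights: 1 ta L, 2 si:g H, 3 ne:f H, 4 ku L, 5 fi L, 6 fo L, 7 bos H.
  Heavy syllables in the domain: 2, 3, 7. The leftmost is syllable 2 (si:g).
  → primary stress on syllable 2.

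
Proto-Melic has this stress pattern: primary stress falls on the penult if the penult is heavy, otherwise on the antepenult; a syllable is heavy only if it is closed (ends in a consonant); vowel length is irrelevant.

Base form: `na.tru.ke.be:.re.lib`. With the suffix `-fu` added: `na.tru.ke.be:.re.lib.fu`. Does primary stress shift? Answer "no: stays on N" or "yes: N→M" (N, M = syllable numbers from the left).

Base `na.tru.ke.be:.re.lib` (6 syllables):
  Weights: 4 be: L, 5 re L, 6 lib H.
  The penult (syllable 5, re) is light, so stress falls on the antepenult (syllable 4, be:).
  → primary stress on syllable 4.
Suffixed `na.tru.ke.be:.re.lib.fu` (7 syllables):
  Weights: 5 re L, 6 lib H, 7 fu L.
  The penult (syllable 6, lib) is heavy, so it takes stress.
  → primary stress on syllable 6.

yes: 4→6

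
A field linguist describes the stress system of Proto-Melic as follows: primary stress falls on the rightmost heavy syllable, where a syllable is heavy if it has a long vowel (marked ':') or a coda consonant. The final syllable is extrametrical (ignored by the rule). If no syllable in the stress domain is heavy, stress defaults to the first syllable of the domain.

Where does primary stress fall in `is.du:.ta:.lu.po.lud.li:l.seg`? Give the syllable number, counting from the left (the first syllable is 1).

The final syllable (8, seg) is extrametrical; the stress domain is syllables 1–7.
Weights: 1 is H, 2 du: H, 3 ta: H, 4 lu L, 5 po L, 6 lud H, 7 li:l H.
Heavy syllables in the domain: 1, 2, 3, 6, 7. The rightmost is syllable 7 (li:l).
Primary stress: syllable 7 → is.du:.ta:.lu.po.lud.ˈli:l.seg.

7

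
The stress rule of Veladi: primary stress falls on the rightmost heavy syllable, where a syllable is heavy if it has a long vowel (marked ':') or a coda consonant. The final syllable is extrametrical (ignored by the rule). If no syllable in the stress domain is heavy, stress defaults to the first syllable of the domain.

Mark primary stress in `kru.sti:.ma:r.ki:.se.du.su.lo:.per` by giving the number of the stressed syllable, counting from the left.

The final syllable (9, per) is extrametrical; the stress domain is syllables 1–8.
Weights: 1 kru L, 2 sti: H, 3 ma:r H, 4 ki: H, 5 se L, 6 du L, 7 su L, 8 lo: H.
Heavy syllables in the domain: 2, 3, 4, 8. The rightmost is syllable 8 (lo:).
Primary stress: syllable 8 → kru.sti:.ma:r.ki:.se.du.su.ˈlo:.per.

8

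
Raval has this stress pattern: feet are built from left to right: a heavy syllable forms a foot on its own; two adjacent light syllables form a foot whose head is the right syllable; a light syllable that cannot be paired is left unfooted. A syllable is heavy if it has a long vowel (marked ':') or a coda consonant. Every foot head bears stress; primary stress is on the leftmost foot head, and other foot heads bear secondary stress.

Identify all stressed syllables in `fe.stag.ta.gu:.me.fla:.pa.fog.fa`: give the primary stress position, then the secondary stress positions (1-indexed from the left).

primary 2, secondary 4, 6, 8

Weights: 1 fe L, 2 stag H, 3 ta L, 4 gu: H, 5 me L, 6 fla: H, 7 pa L, 8 fog H, 9 fa L.
Parse left to right (heavy = foot alone; LL = one foot; stranded L unfooted): fe (ˈstag) ta (ˈgu:) me (ˈfla:) pa (ˈfog) fa.
Foot heads: 2, 4, 6, 8.
Primary stress on the leftmost head = syllable 2.
Secondary stress on 4, 6, 8: fe.ˈstag.ta.ˌgu:.me.ˌfla:.pa.ˌfog.fa.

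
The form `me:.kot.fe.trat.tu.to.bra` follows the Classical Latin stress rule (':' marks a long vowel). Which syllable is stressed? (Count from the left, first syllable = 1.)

Classical Latin: stress the penult if heavy (long vowel or closed), else the antepenult.
Weights: 5 tu L, 6 to L, 7 bra L.
The penult (syllable 6, to) is light, so stress falls on the antepenult (syllable 5, tu).
Stress on syllable 5: me:.kot.fe.trat.ˈtu.to.bra.

5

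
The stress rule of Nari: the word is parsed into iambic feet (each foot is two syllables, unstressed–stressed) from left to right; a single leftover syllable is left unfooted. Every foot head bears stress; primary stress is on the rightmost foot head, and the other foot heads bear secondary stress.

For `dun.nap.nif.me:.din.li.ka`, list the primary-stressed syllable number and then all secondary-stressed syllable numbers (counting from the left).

primary 6, secondary 2, 4

Parse left to right into iambic (σˈσ) feet: (dun.ˈnap) (nif.ˈme:) (din.ˈli) ka. Syllable 7 is left unfooted.
Foot heads (stressed positions): 2, 4, 6.
End Rule Rightmost: primary stress on the rightmost head = syllable 6.
Secondary stress on 2, 4: dun.ˌnap.nif.ˌme:.din.ˈli.ka.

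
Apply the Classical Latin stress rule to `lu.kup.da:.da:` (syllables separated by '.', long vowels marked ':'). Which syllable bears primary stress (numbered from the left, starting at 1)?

Classical Latin: stress the penult if heavy (long vowel or closed), else the antepenult.
Weights: 2 kup H, 3 da: H, 4 da: H.
The penult (syllable 3, da:) is heavy, so it takes stress.
Stress on syllable 3: lu.kup.ˈda:.da:.

3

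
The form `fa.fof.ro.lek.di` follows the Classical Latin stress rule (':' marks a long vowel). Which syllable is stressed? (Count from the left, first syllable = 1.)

Classical Latin: stress the penult if heavy (long vowel or closed), else the antepenult.
Weights: 3 ro L, 4 lek H, 5 di L.
The penult (syllable 4, lek) is heavy, so it takes stress.
Stress on syllable 4: fa.fof.ro.ˈlek.di.

4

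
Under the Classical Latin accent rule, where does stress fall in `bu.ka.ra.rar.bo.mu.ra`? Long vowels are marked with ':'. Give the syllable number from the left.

5

Classical Latin: stress the penult if heavy (long vowel or closed), else the antepenult.
Weights: 5 bo L, 6 mu L, 7 ra L.
The penult (syllable 6, mu) is light, so stress falls on the antepenult (syllable 5, bo).
Stress on syllable 5: bu.ka.ra.rar.ˈbo.mu.ra.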